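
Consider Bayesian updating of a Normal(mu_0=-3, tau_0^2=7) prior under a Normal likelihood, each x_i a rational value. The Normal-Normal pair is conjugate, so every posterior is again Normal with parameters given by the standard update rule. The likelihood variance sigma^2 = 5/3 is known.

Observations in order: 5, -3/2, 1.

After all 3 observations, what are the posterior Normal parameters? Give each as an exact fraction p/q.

mu_0=159/136, tau_0^2=35/68

obs 1: x=5 → posterior Normal(45/13, 35/26)
obs 2: x=-3/2 → posterior Normal(117/94, 35/47)
obs 3: x=1 → posterior Normal(159/136, 35/68)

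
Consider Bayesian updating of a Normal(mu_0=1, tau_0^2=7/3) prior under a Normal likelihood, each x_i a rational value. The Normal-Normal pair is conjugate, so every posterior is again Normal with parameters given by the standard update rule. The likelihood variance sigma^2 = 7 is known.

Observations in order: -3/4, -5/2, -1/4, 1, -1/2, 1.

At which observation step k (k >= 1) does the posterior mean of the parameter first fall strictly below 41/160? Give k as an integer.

obs 1: x=-3/4 → posterior Normal(9/16, 7/4)
obs 2: x=-5/2 → posterior Normal(-1/20, 7/5)
obs 3: x=-1/4 → posterior Normal(-1/12, 7/6)
obs 4: x=1 → posterior Normal(1/14, 1)
obs 5: x=-1/2 → posterior Normal(0, 7/8)
obs 6: x=1 → posterior Normal(1/9, 7/9)

k = 2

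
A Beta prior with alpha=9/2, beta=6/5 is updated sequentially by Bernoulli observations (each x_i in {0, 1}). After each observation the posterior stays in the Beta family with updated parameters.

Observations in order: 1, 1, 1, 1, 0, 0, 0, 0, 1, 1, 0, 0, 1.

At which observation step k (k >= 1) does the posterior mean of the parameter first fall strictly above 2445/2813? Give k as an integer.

obs 1: x=1 → posterior Beta(11/2, 6/5)
obs 2: x=1 → posterior Beta(13/2, 6/5)
obs 3: x=1 → posterior Beta(15/2, 6/5)
obs 4: x=1 → posterior Beta(17/2, 6/5)
obs 5: x=0 → posterior Beta(17/2, 11/5)
obs 6: x=0 → posterior Beta(17/2, 16/5)
obs 7: x=0 → posterior Beta(17/2, 21/5)
obs 8: x=0 → posterior Beta(17/2, 26/5)
obs 9: x=1 → posterior Beta(19/2, 26/5)
obs 10: x=1 → posterior Beta(21/2, 26/5)
obs 11: x=0 → posterior Beta(21/2, 31/5)
obs 12: x=0 → posterior Beta(21/2, 36/5)
obs 13: x=1 → posterior Beta(23/2, 36/5)

k = 4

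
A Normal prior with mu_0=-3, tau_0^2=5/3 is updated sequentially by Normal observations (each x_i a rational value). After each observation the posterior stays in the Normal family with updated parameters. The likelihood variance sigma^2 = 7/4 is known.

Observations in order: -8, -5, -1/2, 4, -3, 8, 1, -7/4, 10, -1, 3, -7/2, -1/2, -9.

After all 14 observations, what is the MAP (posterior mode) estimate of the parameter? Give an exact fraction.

-188/301

obs 1: x=-8 → posterior Normal(-223/41, 35/41)
obs 2: x=-5 → posterior Normal(-323/61, 35/61)
obs 3: x=-1/2 → posterior Normal(-37/9, 35/81)
obs 4: x=4 → posterior Normal(-253/101, 35/101)
obs 5: x=-3 → posterior Normal(-313/121, 35/121)
obs 6: x=8 → posterior Normal(-51/47, 35/141)
obs 7: x=1 → posterior Normal(-19/23, 5/23)
obs 8: x=-7/4 → posterior Normal(-168/181, 35/181)
obs 9: x=10 → posterior Normal(32/201, 35/201)
obs 10: x=-1 → posterior Normal(12/221, 35/221)
obs 11: x=3 → posterior Normal(72/241, 35/241)
obs 12: x=-7/2 → posterior Normal(2/261, 35/261)
obs 13: x=-1/2 → posterior Normal(-8/281, 35/281)
obs 14: x=-9 → posterior Normal(-188/301, 5/43)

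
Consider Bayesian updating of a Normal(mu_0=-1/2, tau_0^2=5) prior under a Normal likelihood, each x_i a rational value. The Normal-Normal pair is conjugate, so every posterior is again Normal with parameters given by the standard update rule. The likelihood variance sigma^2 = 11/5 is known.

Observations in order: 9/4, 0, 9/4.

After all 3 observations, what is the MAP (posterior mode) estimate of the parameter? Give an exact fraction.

obs 1: x=9/4 → posterior Normal(203/144, 55/36)
obs 2: x=0 → posterior Normal(203/244, 55/61)
obs 3: x=9/4 → posterior Normal(107/86, 55/86)

107/86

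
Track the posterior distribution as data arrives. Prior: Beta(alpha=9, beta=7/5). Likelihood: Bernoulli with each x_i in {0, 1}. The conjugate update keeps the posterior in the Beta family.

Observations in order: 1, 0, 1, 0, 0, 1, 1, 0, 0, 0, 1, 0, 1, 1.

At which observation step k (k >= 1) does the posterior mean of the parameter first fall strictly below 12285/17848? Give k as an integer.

obs 1: x=1 → posterior Beta(10, 7/5)
obs 2: x=0 → posterior Beta(10, 12/5)
obs 3: x=1 → posterior Beta(11, 12/5)
obs 4: x=0 → posterior Beta(11, 17/5)
obs 5: x=0 → posterior Beta(11, 22/5)
obs 6: x=1 → posterior Beta(12, 22/5)
obs 7: x=1 → posterior Beta(13, 22/5)
obs 8: x=0 → posterior Beta(13, 27/5)
obs 9: x=0 → posterior Beta(13, 32/5)
obs 10: x=0 → posterior Beta(13, 37/5)
obs 11: x=1 → posterior Beta(14, 37/5)
obs 12: x=0 → posterior Beta(14, 42/5)
obs 13: x=1 → posterior Beta(15, 42/5)
obs 14: x=1 → posterior Beta(16, 42/5)

k = 9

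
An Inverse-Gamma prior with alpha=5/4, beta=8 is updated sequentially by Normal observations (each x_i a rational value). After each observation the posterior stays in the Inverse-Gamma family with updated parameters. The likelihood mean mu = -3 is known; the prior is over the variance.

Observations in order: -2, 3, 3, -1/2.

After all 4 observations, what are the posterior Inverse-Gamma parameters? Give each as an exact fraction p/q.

alpha=13/4, beta=381/8

obs 1: x=-2 → posterior Inverse-Gamma(7/4, 17/2)
obs 2: x=3 → posterior Inverse-Gamma(9/4, 53/2)
obs 3: x=3 → posterior Inverse-Gamma(11/4, 89/2)
obs 4: x=-1/2 → posterior Inverse-Gamma(13/4, 381/8)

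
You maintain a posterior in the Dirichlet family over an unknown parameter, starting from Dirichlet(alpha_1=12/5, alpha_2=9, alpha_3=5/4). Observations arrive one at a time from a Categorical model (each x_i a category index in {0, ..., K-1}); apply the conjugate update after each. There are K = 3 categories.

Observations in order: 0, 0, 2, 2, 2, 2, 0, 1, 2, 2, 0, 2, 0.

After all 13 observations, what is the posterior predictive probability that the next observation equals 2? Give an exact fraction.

obs 1: x=0 → posterior Dirichlet(17/5, 9, 5/4)
obs 2: x=0 → posterior Dirichlet(22/5, 9, 5/4)
obs 3: x=2 → posterior Dirichlet(22/5, 9, 9/4)
obs 4: x=2 → posterior Dirichlet(22/5, 9, 13/4)
obs 5: x=2 → posterior Dirichlet(22/5, 9, 17/4)
obs 6: x=2 → posterior Dirichlet(22/5, 9, 21/4)
obs 7: x=0 → posterior Dirichlet(27/5, 9, 21/4)
obs 8: x=1 → posterior Dirichlet(27/5, 10, 21/4)
obs 9: x=2 → posterior Dirichlet(27/5, 10, 25/4)
obs 10: x=2 → posterior Dirichlet(27/5, 10, 29/4)
obs 11: x=0 → posterior Dirichlet(32/5, 10, 29/4)
obs 12: x=2 → posterior Dirichlet(32/5, 10, 33/4)
obs 13: x=0 → posterior Dirichlet(37/5, 10, 33/4)

55/171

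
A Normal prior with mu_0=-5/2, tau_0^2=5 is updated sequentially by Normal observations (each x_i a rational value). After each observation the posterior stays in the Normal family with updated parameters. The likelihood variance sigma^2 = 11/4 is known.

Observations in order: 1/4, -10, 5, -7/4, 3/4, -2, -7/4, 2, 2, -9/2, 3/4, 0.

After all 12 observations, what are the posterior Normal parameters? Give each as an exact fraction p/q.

mu_0=-425/502, tau_0^2=55/251

obs 1: x=1/4 → posterior Normal(-45/62, 55/31)
obs 2: x=-10 → posterior Normal(-445/102, 55/51)
obs 3: x=5 → posterior Normal(-245/142, 55/71)
obs 4: x=-7/4 → posterior Normal(-45/26, 55/91)
obs 5: x=3/4 → posterior Normal(-95/74, 55/111)
obs 6: x=-2 → posterior Normal(-365/262, 55/131)
obs 7: x=-7/4 → posterior Normal(-435/302, 55/151)
obs 8: x=2 → posterior Normal(-355/342, 55/171)
obs 9: x=2 → posterior Normal(-275/382, 55/191)
obs 10: x=-9/2 → posterior Normal(-455/422, 55/211)
obs 11: x=3/4 → posterior Normal(-425/462, 5/21)
obs 12: x=0 → posterior Normal(-425/502, 55/251)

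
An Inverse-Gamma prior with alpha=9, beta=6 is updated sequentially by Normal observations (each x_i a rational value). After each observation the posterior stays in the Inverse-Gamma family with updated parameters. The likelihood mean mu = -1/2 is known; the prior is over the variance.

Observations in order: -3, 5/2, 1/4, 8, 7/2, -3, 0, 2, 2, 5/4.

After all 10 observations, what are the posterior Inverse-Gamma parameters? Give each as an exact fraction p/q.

alpha=14, beta=1105/16

obs 1: x=-3 → posterior Inverse-Gamma(19/2, 73/8)
obs 2: x=5/2 → posterior Inverse-Gamma(10, 109/8)
obs 3: x=1/4 → posterior Inverse-Gamma(21/2, 445/32)
obs 4: x=8 → posterior Inverse-Gamma(11, 1601/32)
obs 5: x=7/2 → posterior Inverse-Gamma(23/2, 1857/32)
obs 6: x=-3 → posterior Inverse-Gamma(12, 1957/32)
obs 7: x=0 → posterior Inverse-Gamma(25/2, 1961/32)
obs 8: x=2 → posterior Inverse-Gamma(13, 2061/32)
obs 9: x=2 → posterior Inverse-Gamma(27/2, 2161/32)
obs 10: x=5/4 → posterior Inverse-Gamma(14, 1105/16)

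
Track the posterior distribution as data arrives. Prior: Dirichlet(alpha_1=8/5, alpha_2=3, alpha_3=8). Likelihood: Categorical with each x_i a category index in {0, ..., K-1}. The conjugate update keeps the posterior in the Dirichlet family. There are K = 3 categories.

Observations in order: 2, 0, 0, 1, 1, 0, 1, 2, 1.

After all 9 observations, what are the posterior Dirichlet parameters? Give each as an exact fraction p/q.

obs 1: x=2 → posterior Dirichlet(8/5, 3, 9)
obs 2: x=0 → posterior Dirichlet(13/5, 3, 9)
obs 3: x=0 → posterior Dirichlet(18/5, 3, 9)
obs 4: x=1 → posterior Dirichlet(18/5, 4, 9)
obs 5: x=1 → posterior Dirichlet(18/5, 5, 9)
obs 6: x=0 → posterior Dirichlet(23/5, 5, 9)
obs 7: x=1 → posterior Dirichlet(23/5, 6, 9)
obs 8: x=2 → posterior Dirichlet(23/5, 6, 10)
obs 9: x=1 → posterior Dirichlet(23/5, 7, 10)

alpha_1=23/5, alpha_2=7, alpha_3=10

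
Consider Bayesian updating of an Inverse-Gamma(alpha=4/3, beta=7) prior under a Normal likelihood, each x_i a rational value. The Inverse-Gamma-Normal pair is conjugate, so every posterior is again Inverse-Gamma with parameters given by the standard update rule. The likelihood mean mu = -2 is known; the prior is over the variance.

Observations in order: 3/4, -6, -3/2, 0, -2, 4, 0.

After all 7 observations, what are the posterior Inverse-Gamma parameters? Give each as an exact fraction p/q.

obs 1: x=3/4 → posterior Inverse-Gamma(11/6, 345/32)
obs 2: x=-6 → posterior Inverse-Gamma(7/3, 601/32)
obs 3: x=-3/2 → posterior Inverse-Gamma(17/6, 605/32)
obs 4: x=0 → posterior Inverse-Gamma(10/3, 669/32)
obs 5: x=-2 → posterior Inverse-Gamma(23/6, 669/32)
obs 6: x=4 → posterior Inverse-Gamma(13/3, 1245/32)
obs 7: x=0 → posterior Inverse-Gamma(29/6, 1309/32)

alpha=29/6, beta=1309/32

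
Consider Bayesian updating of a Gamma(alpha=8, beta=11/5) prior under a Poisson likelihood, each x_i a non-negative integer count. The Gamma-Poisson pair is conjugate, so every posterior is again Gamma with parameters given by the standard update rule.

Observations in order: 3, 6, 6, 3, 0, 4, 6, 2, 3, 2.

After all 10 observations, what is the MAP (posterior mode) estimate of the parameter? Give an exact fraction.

210/61

obs 1: x=3 → posterior Gamma(11, 16/5)
obs 2: x=6 → posterior Gamma(17, 21/5)
obs 3: x=6 → posterior Gamma(23, 26/5)
obs 4: x=3 → posterior Gamma(26, 31/5)
obs 5: x=0 → posterior Gamma(26, 36/5)
obs 6: x=4 → posterior Gamma(30, 41/5)
obs 7: x=6 → posterior Gamma(36, 46/5)
obs 8: x=2 → posterior Gamma(38, 51/5)
obs 9: x=3 → posterior Gamma(41, 56/5)
obs 10: x=2 → posterior Gamma(43, 61/5)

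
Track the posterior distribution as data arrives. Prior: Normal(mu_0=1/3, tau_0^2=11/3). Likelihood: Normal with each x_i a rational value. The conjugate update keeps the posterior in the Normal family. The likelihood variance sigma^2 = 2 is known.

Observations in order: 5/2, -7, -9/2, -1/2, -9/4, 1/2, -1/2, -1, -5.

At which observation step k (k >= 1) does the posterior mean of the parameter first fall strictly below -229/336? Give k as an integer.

obs 1: x=5/2 → posterior Normal(59/34, 22/17)
obs 2: x=-7 → posterior Normal(-95/56, 11/14)
obs 3: x=-9/2 → posterior Normal(-97/39, 22/39)
obs 4: x=-1/2 → posterior Normal(-41/20, 11/25)
obs 5: x=-9/4 → posterior Normal(-509/244, 22/61)
obs 6: x=1/2 → posterior Normal(-487/288, 11/36)
obs 7: x=-1/2 → posterior Normal(-509/332, 22/83)
obs 8: x=-1 → posterior Normal(-553/376, 11/47)
obs 9: x=-5 → posterior Normal(-773/420, 22/105)

k = 2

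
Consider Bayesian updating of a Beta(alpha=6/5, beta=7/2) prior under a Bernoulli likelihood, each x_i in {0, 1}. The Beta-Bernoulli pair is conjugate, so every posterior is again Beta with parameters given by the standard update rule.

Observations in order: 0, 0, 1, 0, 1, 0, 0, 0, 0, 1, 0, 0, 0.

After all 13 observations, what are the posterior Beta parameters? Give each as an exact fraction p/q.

alpha=21/5, beta=27/2

obs 1: x=0 → posterior Beta(6/5, 9/2)
obs 2: x=0 → posterior Beta(6/5, 11/2)
obs 3: x=1 → posterior Beta(11/5, 11/2)
obs 4: x=0 → posterior Beta(11/5, 13/2)
obs 5: x=1 → posterior Beta(16/5, 13/2)
obs 6: x=0 → posterior Beta(16/5, 15/2)
obs 7: x=0 → posterior Beta(16/5, 17/2)
obs 8: x=0 → posterior Beta(16/5, 19/2)
obs 9: x=0 → posterior Beta(16/5, 21/2)
obs 10: x=1 → posterior Beta(21/5, 21/2)
obs 11: x=0 → posterior Beta(21/5, 23/2)
obs 12: x=0 → posterior Beta(21/5, 25/2)
obs 13: x=0 → posterior Beta(21/5, 27/2)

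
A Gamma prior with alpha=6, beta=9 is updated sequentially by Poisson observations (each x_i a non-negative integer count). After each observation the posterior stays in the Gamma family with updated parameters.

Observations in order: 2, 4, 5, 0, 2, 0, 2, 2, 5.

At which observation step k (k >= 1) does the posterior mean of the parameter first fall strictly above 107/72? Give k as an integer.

k = 9

obs 1: x=2 → posterior Gamma(8, 10)
obs 2: x=4 → posterior Gamma(12, 11)
obs 3: x=5 → posterior Gamma(17, 12)
obs 4: x=0 → posterior Gamma(17, 13)
obs 5: x=2 → posterior Gamma(19, 14)
obs 6: x=0 → posterior Gamma(19, 15)
obs 7: x=2 → posterior Gamma(21, 16)
obs 8: x=2 → posterior Gamma(23, 17)
obs 9: x=5 → posterior Gamma(28, 18)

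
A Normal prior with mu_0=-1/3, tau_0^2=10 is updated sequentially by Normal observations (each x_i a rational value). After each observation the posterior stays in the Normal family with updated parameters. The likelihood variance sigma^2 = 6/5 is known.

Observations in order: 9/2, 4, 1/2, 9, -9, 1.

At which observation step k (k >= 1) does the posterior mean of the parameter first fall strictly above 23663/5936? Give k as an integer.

obs 1: x=9/2 → posterior Normal(223/56, 15/14)
obs 2: x=4 → posterior Normal(423/106, 30/53)
obs 3: x=1/2 → posterior Normal(112/39, 5/13)
obs 4: x=9 → posterior Normal(449/103, 30/103)
obs 5: x=-9 → posterior Normal(7/4, 15/64)
obs 6: x=1 → posterior Normal(83/51, 10/51)

k = 2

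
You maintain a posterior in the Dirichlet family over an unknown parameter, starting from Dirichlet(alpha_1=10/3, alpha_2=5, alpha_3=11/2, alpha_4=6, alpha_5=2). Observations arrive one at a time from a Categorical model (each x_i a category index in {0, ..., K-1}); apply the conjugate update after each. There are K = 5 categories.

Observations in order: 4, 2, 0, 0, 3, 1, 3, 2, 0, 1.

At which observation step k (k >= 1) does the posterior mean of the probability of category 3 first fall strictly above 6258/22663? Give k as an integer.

k = 7

obs 1: x=4 → posterior Dirichlet(10/3, 5, 11/2, 6, 3)
obs 2: x=2 → posterior Dirichlet(10/3, 5, 13/2, 6, 3)
obs 3: x=0 → posterior Dirichlet(13/3, 5, 13/2, 6, 3)
obs 4: x=0 → posterior Dirichlet(16/3, 5, 13/2, 6, 3)
obs 5: x=3 → posterior Dirichlet(16/3, 5, 13/2, 7, 3)
obs 6: x=1 → posterior Dirichlet(16/3, 6, 13/2, 7, 3)
obs 7: x=3 → posterior Dirichlet(16/3, 6, 13/2, 8, 3)
obs 8: x=2 → posterior Dirichlet(16/3, 6, 15/2, 8, 3)
obs 9: x=0 → posterior Dirichlet(19/3, 6, 15/2, 8, 3)
obs 10: x=1 → posterior Dirichlet(19/3, 7, 15/2, 8, 3)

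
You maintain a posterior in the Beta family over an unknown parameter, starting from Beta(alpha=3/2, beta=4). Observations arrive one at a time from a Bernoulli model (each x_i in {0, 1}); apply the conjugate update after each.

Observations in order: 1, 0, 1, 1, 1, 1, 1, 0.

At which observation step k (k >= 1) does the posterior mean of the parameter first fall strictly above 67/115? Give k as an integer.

obs 1: x=1 → posterior Beta(5/2, 4)
obs 2: x=0 → posterior Beta(5/2, 5)
obs 3: x=1 → posterior Beta(7/2, 5)
obs 4: x=1 → posterior Beta(9/2, 5)
obs 5: x=1 → posterior Beta(11/2, 5)
obs 6: x=1 → posterior Beta(13/2, 5)
obs 7: x=1 → posterior Beta(15/2, 5)
obs 8: x=0 → posterior Beta(15/2, 6)

k = 7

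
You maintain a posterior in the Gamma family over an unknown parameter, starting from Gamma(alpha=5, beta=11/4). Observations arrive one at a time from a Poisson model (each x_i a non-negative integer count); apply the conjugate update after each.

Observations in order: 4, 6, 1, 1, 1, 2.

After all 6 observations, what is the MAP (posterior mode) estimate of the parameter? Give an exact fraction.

obs 1: x=4 → posterior Gamma(9, 15/4)
obs 2: x=6 → posterior Gamma(15, 19/4)
obs 3: x=1 → posterior Gamma(16, 23/4)
obs 4: x=1 → posterior Gamma(17, 27/4)
obs 5: x=1 → posterior Gamma(18, 31/4)
obs 6: x=2 → posterior Gamma(20, 35/4)

76/35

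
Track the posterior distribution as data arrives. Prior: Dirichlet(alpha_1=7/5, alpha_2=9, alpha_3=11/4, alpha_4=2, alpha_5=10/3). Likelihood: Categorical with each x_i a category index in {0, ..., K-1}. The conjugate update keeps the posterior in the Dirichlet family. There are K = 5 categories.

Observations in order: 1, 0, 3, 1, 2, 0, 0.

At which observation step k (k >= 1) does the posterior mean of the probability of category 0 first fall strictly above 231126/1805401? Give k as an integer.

obs 1: x=1 → posterior Dirichlet(7/5, 10, 11/4, 2, 10/3)
obs 2: x=0 → posterior Dirichlet(12/5, 10, 11/4, 2, 10/3)
obs 3: x=3 → posterior Dirichlet(12/5, 10, 11/4, 3, 10/3)
obs 4: x=1 → posterior Dirichlet(12/5, 11, 11/4, 3, 10/3)
obs 5: x=2 → posterior Dirichlet(12/5, 11, 15/4, 3, 10/3)
obs 6: x=0 → posterior Dirichlet(17/5, 11, 15/4, 3, 10/3)
obs 7: x=0 → posterior Dirichlet(22/5, 11, 15/4, 3, 10/3)

k = 6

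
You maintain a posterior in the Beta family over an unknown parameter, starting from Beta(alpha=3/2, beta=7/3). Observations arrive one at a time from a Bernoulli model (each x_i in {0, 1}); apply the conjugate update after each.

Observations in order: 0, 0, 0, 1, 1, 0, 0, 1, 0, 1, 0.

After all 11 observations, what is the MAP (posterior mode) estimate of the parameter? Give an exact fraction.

27/77

obs 1: x=0 → posterior Beta(3/2, 10/3)
obs 2: x=0 → posterior Beta(3/2, 13/3)
obs 3: x=0 → posterior Beta(3/2, 16/3)
obs 4: x=1 → posterior Beta(5/2, 16/3)
obs 5: x=1 → posterior Beta(7/2, 16/3)
obs 6: x=0 → posterior Beta(7/2, 19/3)
obs 7: x=0 → posterior Beta(7/2, 22/3)
obs 8: x=1 → posterior Beta(9/2, 22/3)
obs 9: x=0 → posterior Beta(9/2, 25/3)
obs 10: x=1 → posterior Beta(11/2, 25/3)
obs 11: x=0 → posterior Beta(11/2, 28/3)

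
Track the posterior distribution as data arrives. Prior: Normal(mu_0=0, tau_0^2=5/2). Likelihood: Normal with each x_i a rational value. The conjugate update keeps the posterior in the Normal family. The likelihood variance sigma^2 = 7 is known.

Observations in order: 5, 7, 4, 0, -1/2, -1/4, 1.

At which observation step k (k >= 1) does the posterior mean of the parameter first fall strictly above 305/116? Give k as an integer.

k = 3

obs 1: x=5 → posterior Normal(25/19, 35/19)
obs 2: x=7 → posterior Normal(5/2, 35/24)
obs 3: x=4 → posterior Normal(80/29, 35/29)
obs 4: x=0 → posterior Normal(40/17, 35/34)
obs 5: x=-1/2 → posterior Normal(155/78, 35/39)
obs 6: x=-1/4 → posterior Normal(305/176, 35/44)
obs 7: x=1 → posterior Normal(325/196, 5/7)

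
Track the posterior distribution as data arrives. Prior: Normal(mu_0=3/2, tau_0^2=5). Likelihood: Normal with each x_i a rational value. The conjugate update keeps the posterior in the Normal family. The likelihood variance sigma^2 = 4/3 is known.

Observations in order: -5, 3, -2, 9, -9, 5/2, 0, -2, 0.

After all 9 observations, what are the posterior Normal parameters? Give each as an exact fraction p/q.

obs 1: x=-5 → posterior Normal(-69/19, 20/19)
obs 2: x=3 → posterior Normal(-12/17, 10/17)
obs 3: x=-2 → posterior Normal(-54/49, 20/49)
obs 4: x=9 → posterior Normal(81/64, 5/16)
obs 5: x=-9 → posterior Normal(-54/79, 20/79)
obs 6: x=5/2 → posterior Normal(-33/188, 10/47)
obs 7: x=0 → posterior Normal(-33/218, 20/109)
obs 8: x=-2 → posterior Normal(-3/8, 5/31)
obs 9: x=0 → posterior Normal(-93/278, 20/139)

mu_0=-93/278, tau_0^2=20/139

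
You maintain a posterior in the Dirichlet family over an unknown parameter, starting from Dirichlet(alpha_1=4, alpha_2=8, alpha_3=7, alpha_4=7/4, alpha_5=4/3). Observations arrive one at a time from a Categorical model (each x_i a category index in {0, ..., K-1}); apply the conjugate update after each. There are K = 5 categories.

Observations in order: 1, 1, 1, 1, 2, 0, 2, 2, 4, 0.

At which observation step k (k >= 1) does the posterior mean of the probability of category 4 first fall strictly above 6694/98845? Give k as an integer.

obs 1: x=1 → posterior Dirichlet(4, 9, 7, 7/4, 4/3)
obs 2: x=1 → posterior Dirichlet(4, 10, 7, 7/4, 4/3)
obs 3: x=1 → posterior Dirichlet(4, 11, 7, 7/4, 4/3)
obs 4: x=1 → posterior Dirichlet(4, 12, 7, 7/4, 4/3)
obs 5: x=2 → posterior Dirichlet(4, 12, 8, 7/4, 4/3)
obs 6: x=0 → posterior Dirichlet(5, 12, 8, 7/4, 4/3)
obs 7: x=2 → posterior Dirichlet(5, 12, 9, 7/4, 4/3)
obs 8: x=2 → posterior Dirichlet(5, 12, 10, 7/4, 4/3)
obs 9: x=4 → posterior Dirichlet(5, 12, 10, 7/4, 7/3)
obs 10: x=0 → posterior Dirichlet(6, 12, 10, 7/4, 7/3)

k = 9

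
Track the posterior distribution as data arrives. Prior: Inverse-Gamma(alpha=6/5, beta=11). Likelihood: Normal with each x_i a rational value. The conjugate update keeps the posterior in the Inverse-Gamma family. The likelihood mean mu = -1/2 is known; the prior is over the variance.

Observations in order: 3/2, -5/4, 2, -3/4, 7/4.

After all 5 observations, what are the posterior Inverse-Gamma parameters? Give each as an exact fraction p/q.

obs 1: x=3/2 → posterior Inverse-Gamma(17/10, 13)
obs 2: x=-5/4 → posterior Inverse-Gamma(11/5, 425/32)
obs 3: x=2 → posterior Inverse-Gamma(27/10, 525/32)
obs 4: x=-3/4 → posterior Inverse-Gamma(16/5, 263/16)
obs 5: x=7/4 → posterior Inverse-Gamma(37/10, 607/32)

alpha=37/10, beta=607/32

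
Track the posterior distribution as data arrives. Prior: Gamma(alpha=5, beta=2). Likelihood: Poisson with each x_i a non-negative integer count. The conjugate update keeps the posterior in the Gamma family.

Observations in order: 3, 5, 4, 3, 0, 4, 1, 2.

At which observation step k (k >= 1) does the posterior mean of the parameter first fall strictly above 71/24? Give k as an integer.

obs 1: x=3 → posterior Gamma(8, 3)
obs 2: x=5 → posterior Gamma(13, 4)
obs 3: x=4 → posterior Gamma(17, 5)
obs 4: x=3 → posterior Gamma(20, 6)
obs 5: x=0 → posterior Gamma(20, 7)
obs 6: x=4 → posterior Gamma(24, 8)
obs 7: x=1 → posterior Gamma(25, 9)
obs 8: x=2 → posterior Gamma(27, 10)

k = 2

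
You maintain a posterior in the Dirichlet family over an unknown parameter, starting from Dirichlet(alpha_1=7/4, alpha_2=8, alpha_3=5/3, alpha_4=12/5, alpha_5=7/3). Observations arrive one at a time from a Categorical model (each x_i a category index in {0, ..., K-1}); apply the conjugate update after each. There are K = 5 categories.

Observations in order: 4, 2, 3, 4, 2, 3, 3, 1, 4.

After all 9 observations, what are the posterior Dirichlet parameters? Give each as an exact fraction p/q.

obs 1: x=4 → posterior Dirichlet(7/4, 8, 5/3, 12/5, 10/3)
obs 2: x=2 → posterior Dirichlet(7/4, 8, 8/3, 12/5, 10/3)
obs 3: x=3 → posterior Dirichlet(7/4, 8, 8/3, 17/5, 10/3)
obs 4: x=4 → posterior Dirichlet(7/4, 8, 8/3, 17/5, 13/3)
obs 5: x=2 → posterior Dirichlet(7/4, 8, 11/3, 17/5, 13/3)
obs 6: x=3 → posterior Dirichlet(7/4, 8, 11/3, 22/5, 13/3)
obs 7: x=3 → posterior Dirichlet(7/4, 8, 11/3, 27/5, 13/3)
obs 8: x=1 → posterior Dirichlet(7/4, 9, 11/3, 27/5, 13/3)
obs 9: x=4 → posterior Dirichlet(7/4, 9, 11/3, 27/5, 16/3)

alpha_1=7/4, alpha_2=9, alpha_3=11/3, alpha_4=27/5, alpha_5=16/3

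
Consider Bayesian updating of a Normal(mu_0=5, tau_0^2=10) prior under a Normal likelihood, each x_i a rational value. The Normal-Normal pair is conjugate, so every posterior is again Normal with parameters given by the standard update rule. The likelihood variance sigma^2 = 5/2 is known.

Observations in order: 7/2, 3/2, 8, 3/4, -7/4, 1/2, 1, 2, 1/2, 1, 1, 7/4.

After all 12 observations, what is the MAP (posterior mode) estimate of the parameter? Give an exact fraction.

obs 1: x=7/2 → posterior Normal(19/5, 2)
obs 2: x=3/2 → posterior Normal(25/9, 10/9)
obs 3: x=8 → posterior Normal(57/13, 10/13)
obs 4: x=3/4 → posterior Normal(60/17, 10/17)
obs 5: x=-7/4 → posterior Normal(53/21, 10/21)
obs 6: x=1/2 → posterior Normal(11/5, 2/5)
obs 7: x=1 → posterior Normal(59/29, 10/29)
obs 8: x=2 → posterior Normal(67/33, 10/33)
obs 9: x=1/2 → posterior Normal(69/37, 10/37)
obs 10: x=1 → posterior Normal(73/41, 10/41)
obs 11: x=1 → posterior Normal(77/45, 2/9)
obs 12: x=7/4 → posterior Normal(12/7, 10/49)

12/7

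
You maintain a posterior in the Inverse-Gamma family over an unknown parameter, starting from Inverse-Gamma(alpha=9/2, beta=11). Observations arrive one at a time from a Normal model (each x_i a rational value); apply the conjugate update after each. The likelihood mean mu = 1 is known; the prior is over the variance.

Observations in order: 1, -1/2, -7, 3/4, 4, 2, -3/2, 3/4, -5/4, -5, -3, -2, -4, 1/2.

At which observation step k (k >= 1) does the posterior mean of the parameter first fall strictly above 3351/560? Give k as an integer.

k = 3

obs 1: x=1 → posterior Inverse-Gamma(5, 11)
obs 2: x=-1/2 → posterior Inverse-Gamma(11/2, 97/8)
obs 3: x=-7 → posterior Inverse-Gamma(6, 353/8)
obs 4: x=3/4 → posterior Inverse-Gamma(13/2, 1413/32)
obs 5: x=4 → posterior Inverse-Gamma(7, 1557/32)
obs 6: x=2 → posterior Inverse-Gamma(15/2, 1573/32)
obs 7: x=-3/2 → posterior Inverse-Gamma(8, 1673/32)
obs 8: x=3/4 → posterior Inverse-Gamma(17/2, 837/16)
obs 9: x=-5/4 → posterior Inverse-Gamma(9, 1755/32)
obs 10: x=-5 → posterior Inverse-Gamma(19/2, 2331/32)
obs 11: x=-3 → posterior Inverse-Gamma(10, 2587/32)
obs 12: x=-2 → posterior Inverse-Gamma(21/2, 2731/32)
obs 13: x=-4 → posterior Inverse-Gamma(11, 3131/32)
obs 14: x=1/2 → posterior Inverse-Gamma(23/2, 3135/32)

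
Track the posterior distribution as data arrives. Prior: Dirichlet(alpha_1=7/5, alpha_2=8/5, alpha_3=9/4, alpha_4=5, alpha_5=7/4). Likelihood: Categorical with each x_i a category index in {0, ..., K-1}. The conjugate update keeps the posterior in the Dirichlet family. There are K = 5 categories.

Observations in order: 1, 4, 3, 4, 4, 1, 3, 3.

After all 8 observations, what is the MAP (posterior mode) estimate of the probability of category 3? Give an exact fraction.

7/15

obs 1: x=1 → posterior Dirichlet(7/5, 13/5, 9/4, 5, 7/4)
obs 2: x=4 → posterior Dirichlet(7/5, 13/5, 9/4, 5, 11/4)
obs 3: x=3 → posterior Dirichlet(7/5, 13/5, 9/4, 6, 11/4)
obs 4: x=4 → posterior Dirichlet(7/5, 13/5, 9/4, 6, 15/4)
obs 5: x=4 → posterior Dirichlet(7/5, 13/5, 9/4, 6, 19/4)
obs 6: x=1 → posterior Dirichlet(7/5, 18/5, 9/4, 6, 19/4)
obs 7: x=3 → posterior Dirichlet(7/5, 18/5, 9/4, 7, 19/4)
obs 8: x=3 → posterior Dirichlet(7/5, 18/5, 9/4, 8, 19/4)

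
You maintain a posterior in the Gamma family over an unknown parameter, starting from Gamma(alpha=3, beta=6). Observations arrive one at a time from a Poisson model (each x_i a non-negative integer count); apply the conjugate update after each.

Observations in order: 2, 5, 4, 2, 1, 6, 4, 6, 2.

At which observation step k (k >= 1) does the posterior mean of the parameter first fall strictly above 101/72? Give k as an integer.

k = 3

obs 1: x=2 → posterior Gamma(5, 7)
obs 2: x=5 → posterior Gamma(10, 8)
obs 3: x=4 → posterior Gamma(14, 9)
obs 4: x=2 → posterior Gamma(16, 10)
obs 5: x=1 → posterior Gamma(17, 11)
obs 6: x=6 → posterior Gamma(23, 12)
obs 7: x=4 → posterior Gamma(27, 13)
obs 8: x=6 → posterior Gamma(33, 14)
obs 9: x=2 → posterior Gamma(35, 15)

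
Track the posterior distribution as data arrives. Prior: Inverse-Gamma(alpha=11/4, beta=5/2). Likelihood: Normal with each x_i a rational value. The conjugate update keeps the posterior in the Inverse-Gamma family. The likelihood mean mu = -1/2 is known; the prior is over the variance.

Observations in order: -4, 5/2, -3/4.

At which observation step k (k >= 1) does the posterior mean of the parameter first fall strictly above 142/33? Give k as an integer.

obs 1: x=-4 → posterior Inverse-Gamma(13/4, 69/8)
obs 2: x=5/2 → posterior Inverse-Gamma(15/4, 105/8)
obs 3: x=-3/4 → posterior Inverse-Gamma(17/4, 421/32)

k = 2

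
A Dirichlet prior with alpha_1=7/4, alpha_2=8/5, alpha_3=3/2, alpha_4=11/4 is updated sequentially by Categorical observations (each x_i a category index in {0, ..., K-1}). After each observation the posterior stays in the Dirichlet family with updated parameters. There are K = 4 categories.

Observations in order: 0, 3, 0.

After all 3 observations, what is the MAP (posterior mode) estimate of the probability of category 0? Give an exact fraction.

5/12

obs 1: x=0 → posterior Dirichlet(11/4, 8/5, 3/2, 11/4)
obs 2: x=3 → posterior Dirichlet(11/4, 8/5, 3/2, 15/4)
obs 3: x=0 → posterior Dirichlet(15/4, 8/5, 3/2, 15/4)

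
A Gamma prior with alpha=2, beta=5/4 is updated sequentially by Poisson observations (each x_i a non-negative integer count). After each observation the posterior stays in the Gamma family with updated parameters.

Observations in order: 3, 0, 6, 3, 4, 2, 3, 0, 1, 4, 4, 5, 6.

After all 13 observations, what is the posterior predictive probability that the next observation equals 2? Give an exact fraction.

obs 1: x=3 → posterior Gamma(5, 9/4)
obs 2: x=0 → posterior Gamma(5, 13/4)
obs 3: x=6 → posterior Gamma(11, 17/4)
obs 4: x=3 → posterior Gamma(14, 21/4)
obs 5: x=4 → posterior Gamma(18, 25/4)
obs 6: x=2 → posterior Gamma(20, 29/4)
obs 7: x=3 → posterior Gamma(23, 33/4)
obs 8: x=0 → posterior Gamma(23, 37/4)
obs 9: x=1 → posterior Gamma(24, 41/4)
obs 10: x=4 → posterior Gamma(28, 45/4)
obs 11: x=4 → posterior Gamma(32, 49/4)
obs 12: x=5 → posterior Gamma(37, 53/4)
obs 13: x=6 → posterior Gamma(43, 57/4)

48153727743837699734284135454352904964454400203694975110273562921375297101961248/218696874051543912919181575630682467401306173379573050653039350045314568402206701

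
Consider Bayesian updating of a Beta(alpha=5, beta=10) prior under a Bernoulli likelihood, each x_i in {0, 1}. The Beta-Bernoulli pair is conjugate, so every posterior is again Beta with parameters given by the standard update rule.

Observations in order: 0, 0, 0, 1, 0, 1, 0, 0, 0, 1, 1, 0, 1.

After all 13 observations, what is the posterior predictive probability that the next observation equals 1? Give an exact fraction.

5/14

obs 1: x=0 → posterior Beta(5, 11)
obs 2: x=0 → posterior Beta(5, 12)
obs 3: x=0 → posterior Beta(5, 13)
obs 4: x=1 → posterior Beta(6, 13)
obs 5: x=0 → posterior Beta(6, 14)
obs 6: x=1 → posterior Beta(7, 14)
obs 7: x=0 → posterior Beta(7, 15)
obs 8: x=0 → posterior Beta(7, 16)
obs 9: x=0 → posterior Beta(7, 17)
obs 10: x=1 → posterior Beta(8, 17)
obs 11: x=1 → posterior Beta(9, 17)
obs 12: x=0 → posterior Beta(9, 18)
obs 13: x=1 → posterior Beta(10, 18)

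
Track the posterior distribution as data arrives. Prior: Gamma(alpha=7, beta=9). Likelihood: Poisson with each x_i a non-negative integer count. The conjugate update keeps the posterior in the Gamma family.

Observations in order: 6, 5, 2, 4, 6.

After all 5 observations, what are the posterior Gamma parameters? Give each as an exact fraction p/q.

obs 1: x=6 → posterior Gamma(13, 10)
obs 2: x=5 → posterior Gamma(18, 11)
obs 3: x=2 → posterior Gamma(20, 12)
obs 4: x=4 → posterior Gamma(24, 13)
obs 5: x=6 → posterior Gamma(30, 14)

alpha=30, beta=14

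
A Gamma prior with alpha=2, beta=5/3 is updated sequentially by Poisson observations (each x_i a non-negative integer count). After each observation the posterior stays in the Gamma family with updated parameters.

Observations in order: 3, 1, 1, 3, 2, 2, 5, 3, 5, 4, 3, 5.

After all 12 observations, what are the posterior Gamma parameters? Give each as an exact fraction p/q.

alpha=39, beta=41/3

obs 1: x=3 → posterior Gamma(5, 8/3)
obs 2: x=1 → posterior Gamma(6, 11/3)
obs 3: x=1 → posterior Gamma(7, 14/3)
obs 4: x=3 → posterior Gamma(10, 17/3)
obs 5: x=2 → posterior Gamma(12, 20/3)
obs 6: x=2 → posterior Gamma(14, 23/3)
obs 7: x=5 → posterior Gamma(19, 26/3)
obs 8: x=3 → posterior Gamma(22, 29/3)
obs 9: x=5 → posterior Gamma(27, 32/3)
obs 10: x=4 → posterior Gamma(31, 35/3)
obs 11: x=3 → posterior Gamma(34, 38/3)
obs 12: x=5 → posterior Gamma(39, 41/3)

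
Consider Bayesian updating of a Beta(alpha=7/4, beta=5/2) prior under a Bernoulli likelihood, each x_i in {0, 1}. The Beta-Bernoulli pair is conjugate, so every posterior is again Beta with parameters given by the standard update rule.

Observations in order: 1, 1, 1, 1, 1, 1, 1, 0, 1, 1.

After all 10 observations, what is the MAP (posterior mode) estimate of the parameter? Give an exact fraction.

obs 1: x=1 → posterior Beta(11/4, 5/2)
obs 2: x=1 → posterior Beta(15/4, 5/2)
obs 3: x=1 → posterior Beta(19/4, 5/2)
obs 4: x=1 → posterior Beta(23/4, 5/2)
obs 5: x=1 → posterior Beta(27/4, 5/2)
obs 6: x=1 → posterior Beta(31/4, 5/2)
obs 7: x=1 → posterior Beta(35/4, 5/2)
obs 8: x=0 → posterior Beta(35/4, 7/2)
obs 9: x=1 → posterior Beta(39/4, 7/2)
obs 10: x=1 → posterior Beta(43/4, 7/2)

39/49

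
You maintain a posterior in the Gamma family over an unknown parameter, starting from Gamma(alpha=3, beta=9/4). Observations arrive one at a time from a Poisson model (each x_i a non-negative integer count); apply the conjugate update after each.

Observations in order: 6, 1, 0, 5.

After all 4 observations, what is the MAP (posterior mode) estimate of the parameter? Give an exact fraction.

56/25

obs 1: x=6 → posterior Gamma(9, 13/4)
obs 2: x=1 → posterior Gamma(10, 17/4)
obs 3: x=0 → posterior Gamma(10, 21/4)
obs 4: x=5 → posterior Gamma(15, 25/4)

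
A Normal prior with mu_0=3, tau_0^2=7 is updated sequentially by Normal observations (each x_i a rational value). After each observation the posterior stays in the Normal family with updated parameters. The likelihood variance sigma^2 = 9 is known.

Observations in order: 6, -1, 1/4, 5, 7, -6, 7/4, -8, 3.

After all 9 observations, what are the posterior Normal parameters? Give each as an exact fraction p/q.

obs 1: x=6 → posterior Normal(69/16, 63/16)
obs 2: x=-1 → posterior Normal(62/23, 63/23)
obs 3: x=1/4 → posterior Normal(17/8, 21/10)
obs 4: x=5 → posterior Normal(395/148, 63/37)
obs 5: x=7 → posterior Normal(591/176, 63/44)
obs 6: x=-6 → posterior Normal(141/68, 21/17)
obs 7: x=7/4 → posterior Normal(59/29, 63/58)
obs 8: x=-8 → posterior Normal(62/65, 63/65)
obs 9: x=3 → posterior Normal(83/72, 7/8)

mu_0=83/72, tau_0^2=7/8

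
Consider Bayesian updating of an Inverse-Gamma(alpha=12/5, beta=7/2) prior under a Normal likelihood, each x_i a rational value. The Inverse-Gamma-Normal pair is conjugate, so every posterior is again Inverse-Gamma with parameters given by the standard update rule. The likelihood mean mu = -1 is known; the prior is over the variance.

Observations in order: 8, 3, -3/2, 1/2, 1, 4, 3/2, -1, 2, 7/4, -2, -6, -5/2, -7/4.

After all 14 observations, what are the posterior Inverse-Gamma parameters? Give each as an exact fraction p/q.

alpha=47/5, beta=1497/16

obs 1: x=8 → posterior Inverse-Gamma(29/10, 44)
obs 2: x=3 → posterior Inverse-Gamma(17/5, 52)
obs 3: x=-3/2 → posterior Inverse-Gamma(39/10, 417/8)
obs 4: x=1/2 → posterior Inverse-Gamma(22/5, 213/4)
obs 5: x=1 → posterior Inverse-Gamma(49/10, 221/4)
obs 6: x=4 → posterior Inverse-Gamma(27/5, 271/4)
obs 7: x=3/2 → posterior Inverse-Gamma(59/10, 567/8)
obs 8: x=-1 → posterior Inverse-Gamma(32/5, 567/8)
obs 9: x=2 → posterior Inverse-Gamma(69/10, 603/8)
obs 10: x=7/4 → posterior Inverse-Gamma(37/5, 2533/32)
obs 11: x=-2 → posterior Inverse-Gamma(79/10, 2549/32)
obs 12: x=-6 → posterior Inverse-Gamma(42/5, 2949/32)
obs 13: x=-5/2 → posterior Inverse-Gamma(89/10, 2985/32)
obs 14: x=-7/4 → posterior Inverse-Gamma(47/5, 1497/16)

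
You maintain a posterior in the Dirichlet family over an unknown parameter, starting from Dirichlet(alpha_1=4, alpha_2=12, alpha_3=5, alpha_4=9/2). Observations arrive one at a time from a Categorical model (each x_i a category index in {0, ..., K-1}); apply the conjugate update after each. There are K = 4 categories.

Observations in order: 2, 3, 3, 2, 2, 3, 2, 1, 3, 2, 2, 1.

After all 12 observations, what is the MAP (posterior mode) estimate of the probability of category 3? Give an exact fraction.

obs 1: x=2 → posterior Dirichlet(4, 12, 6, 9/2)
obs 2: x=3 → posterior Dirichlet(4, 12, 6, 11/2)
obs 3: x=3 → posterior Dirichlet(4, 12, 6, 13/2)
obs 4: x=2 → posterior Dirichlet(4, 12, 7, 13/2)
obs 5: x=2 → posterior Dirichlet(4, 12, 8, 13/2)
obs 6: x=3 → posterior Dirichlet(4, 12, 8, 15/2)
obs 7: x=2 → posterior Dirichlet(4, 12, 9, 15/2)
obs 8: x=1 → posterior Dirichlet(4, 13, 9, 15/2)
obs 9: x=3 → posterior Dirichlet(4, 13, 9, 17/2)
obs 10: x=2 → posterior Dirichlet(4, 13, 10, 17/2)
obs 11: x=2 → posterior Dirichlet(4, 13, 11, 17/2)
obs 12: x=1 → posterior Dirichlet(4, 14, 11, 17/2)

15/67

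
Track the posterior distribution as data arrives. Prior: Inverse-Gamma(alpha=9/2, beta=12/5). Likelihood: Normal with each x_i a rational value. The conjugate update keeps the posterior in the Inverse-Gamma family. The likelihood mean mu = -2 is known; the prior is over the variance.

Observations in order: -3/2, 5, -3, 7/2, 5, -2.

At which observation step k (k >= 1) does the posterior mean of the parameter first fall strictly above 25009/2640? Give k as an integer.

k = 5

obs 1: x=-3/2 → posterior Inverse-Gamma(5, 101/40)
obs 2: x=5 → posterior Inverse-Gamma(11/2, 1081/40)
obs 3: x=-3 → posterior Inverse-Gamma(6, 1101/40)
obs 4: x=7/2 → posterior Inverse-Gamma(13/2, 853/20)
obs 5: x=5 → posterior Inverse-Gamma(7, 1343/20)
obs 6: x=-2 → posterior Inverse-Gamma(15/2, 1343/20)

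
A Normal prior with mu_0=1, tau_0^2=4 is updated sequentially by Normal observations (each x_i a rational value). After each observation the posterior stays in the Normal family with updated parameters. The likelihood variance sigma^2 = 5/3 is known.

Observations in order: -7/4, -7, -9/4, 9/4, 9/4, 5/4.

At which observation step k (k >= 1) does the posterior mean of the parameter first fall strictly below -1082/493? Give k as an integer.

k = 2

obs 1: x=-7/4 → posterior Normal(-16/17, 20/17)
obs 2: x=-7 → posterior Normal(-100/29, 20/29)
obs 3: x=-9/4 → posterior Normal(-127/41, 20/41)
obs 4: x=9/4 → posterior Normal(-100/53, 20/53)
obs 5: x=9/4 → posterior Normal(-73/65, 4/13)
obs 6: x=5/4 → posterior Normal(-58/77, 20/77)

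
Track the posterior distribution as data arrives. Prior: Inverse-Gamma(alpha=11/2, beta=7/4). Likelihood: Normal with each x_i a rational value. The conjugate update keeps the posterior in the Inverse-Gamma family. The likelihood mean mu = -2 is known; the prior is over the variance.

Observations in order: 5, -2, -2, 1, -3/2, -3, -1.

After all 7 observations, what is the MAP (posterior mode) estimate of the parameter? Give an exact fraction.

51/16

obs 1: x=5 → posterior Inverse-Gamma(6, 105/4)
obs 2: x=-2 → posterior Inverse-Gamma(13/2, 105/4)
obs 3: x=-2 → posterior Inverse-Gamma(7, 105/4)
obs 4: x=1 → posterior Inverse-Gamma(15/2, 123/4)
obs 5: x=-3/2 → posterior Inverse-Gamma(8, 247/8)
obs 6: x=-3 → posterior Inverse-Gamma(17/2, 251/8)
obs 7: x=-1 → posterior Inverse-Gamma(9, 255/8)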